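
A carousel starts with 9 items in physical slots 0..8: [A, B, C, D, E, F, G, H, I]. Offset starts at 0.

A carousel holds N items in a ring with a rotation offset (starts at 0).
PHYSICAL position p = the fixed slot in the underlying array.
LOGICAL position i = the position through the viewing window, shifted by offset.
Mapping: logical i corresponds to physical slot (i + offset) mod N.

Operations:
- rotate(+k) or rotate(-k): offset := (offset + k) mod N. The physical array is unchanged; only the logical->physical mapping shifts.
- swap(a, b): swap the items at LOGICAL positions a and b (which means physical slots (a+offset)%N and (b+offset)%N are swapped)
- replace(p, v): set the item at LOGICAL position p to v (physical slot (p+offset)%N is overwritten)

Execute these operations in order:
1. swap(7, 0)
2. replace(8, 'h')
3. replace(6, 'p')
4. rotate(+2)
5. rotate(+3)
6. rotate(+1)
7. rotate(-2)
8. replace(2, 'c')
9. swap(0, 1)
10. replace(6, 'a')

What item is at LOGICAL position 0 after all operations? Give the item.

After op 1 (swap(7, 0)): offset=0, physical=[H,B,C,D,E,F,G,A,I], logical=[H,B,C,D,E,F,G,A,I]
After op 2 (replace(8, 'h')): offset=0, physical=[H,B,C,D,E,F,G,A,h], logical=[H,B,C,D,E,F,G,A,h]
After op 3 (replace(6, 'p')): offset=0, physical=[H,B,C,D,E,F,p,A,h], logical=[H,B,C,D,E,F,p,A,h]
After op 4 (rotate(+2)): offset=2, physical=[H,B,C,D,E,F,p,A,h], logical=[C,D,E,F,p,A,h,H,B]
After op 5 (rotate(+3)): offset=5, physical=[H,B,C,D,E,F,p,A,h], logical=[F,p,A,h,H,B,C,D,E]
After op 6 (rotate(+1)): offset=6, physical=[H,B,C,D,E,F,p,A,h], logical=[p,A,h,H,B,C,D,E,F]
After op 7 (rotate(-2)): offset=4, physical=[H,B,C,D,E,F,p,A,h], logical=[E,F,p,A,h,H,B,C,D]
After op 8 (replace(2, 'c')): offset=4, physical=[H,B,C,D,E,F,c,A,h], logical=[E,F,c,A,h,H,B,C,D]
After op 9 (swap(0, 1)): offset=4, physical=[H,B,C,D,F,E,c,A,h], logical=[F,E,c,A,h,H,B,C,D]
After op 10 (replace(6, 'a')): offset=4, physical=[H,a,C,D,F,E,c,A,h], logical=[F,E,c,A,h,H,a,C,D]

Answer: F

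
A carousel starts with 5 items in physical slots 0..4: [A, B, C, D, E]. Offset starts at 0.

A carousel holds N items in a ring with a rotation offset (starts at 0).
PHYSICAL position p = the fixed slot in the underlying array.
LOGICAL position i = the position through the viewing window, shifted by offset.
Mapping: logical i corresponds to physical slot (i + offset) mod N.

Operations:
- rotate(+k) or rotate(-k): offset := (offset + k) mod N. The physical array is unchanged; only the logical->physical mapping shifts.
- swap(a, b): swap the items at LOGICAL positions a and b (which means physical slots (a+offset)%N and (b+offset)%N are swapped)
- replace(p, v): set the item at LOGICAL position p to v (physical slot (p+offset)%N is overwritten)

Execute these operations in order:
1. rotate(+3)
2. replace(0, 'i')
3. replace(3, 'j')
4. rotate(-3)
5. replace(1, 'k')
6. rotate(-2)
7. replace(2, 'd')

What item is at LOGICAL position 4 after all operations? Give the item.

After op 1 (rotate(+3)): offset=3, physical=[A,B,C,D,E], logical=[D,E,A,B,C]
After op 2 (replace(0, 'i')): offset=3, physical=[A,B,C,i,E], logical=[i,E,A,B,C]
After op 3 (replace(3, 'j')): offset=3, physical=[A,j,C,i,E], logical=[i,E,A,j,C]
After op 4 (rotate(-3)): offset=0, physical=[A,j,C,i,E], logical=[A,j,C,i,E]
After op 5 (replace(1, 'k')): offset=0, physical=[A,k,C,i,E], logical=[A,k,C,i,E]
After op 6 (rotate(-2)): offset=3, physical=[A,k,C,i,E], logical=[i,E,A,k,C]
After op 7 (replace(2, 'd')): offset=3, physical=[d,k,C,i,E], logical=[i,E,d,k,C]

Answer: C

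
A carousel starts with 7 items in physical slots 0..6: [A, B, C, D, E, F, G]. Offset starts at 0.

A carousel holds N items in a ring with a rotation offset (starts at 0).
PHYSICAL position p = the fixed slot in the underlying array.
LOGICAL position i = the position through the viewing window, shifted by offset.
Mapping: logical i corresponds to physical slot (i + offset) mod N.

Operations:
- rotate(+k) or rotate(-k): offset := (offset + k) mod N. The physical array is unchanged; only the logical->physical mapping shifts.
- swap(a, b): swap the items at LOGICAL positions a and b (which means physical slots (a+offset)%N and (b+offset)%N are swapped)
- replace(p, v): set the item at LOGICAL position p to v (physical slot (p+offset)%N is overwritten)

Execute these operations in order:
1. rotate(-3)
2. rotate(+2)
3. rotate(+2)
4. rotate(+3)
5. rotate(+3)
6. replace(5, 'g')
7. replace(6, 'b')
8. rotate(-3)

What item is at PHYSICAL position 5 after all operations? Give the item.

After op 1 (rotate(-3)): offset=4, physical=[A,B,C,D,E,F,G], logical=[E,F,G,A,B,C,D]
After op 2 (rotate(+2)): offset=6, physical=[A,B,C,D,E,F,G], logical=[G,A,B,C,D,E,F]
After op 3 (rotate(+2)): offset=1, physical=[A,B,C,D,E,F,G], logical=[B,C,D,E,F,G,A]
After op 4 (rotate(+3)): offset=4, physical=[A,B,C,D,E,F,G], logical=[E,F,G,A,B,C,D]
After op 5 (rotate(+3)): offset=0, physical=[A,B,C,D,E,F,G], logical=[A,B,C,D,E,F,G]
After op 6 (replace(5, 'g')): offset=0, physical=[A,B,C,D,E,g,G], logical=[A,B,C,D,E,g,G]
After op 7 (replace(6, 'b')): offset=0, physical=[A,B,C,D,E,g,b], logical=[A,B,C,D,E,g,b]
After op 8 (rotate(-3)): offset=4, physical=[A,B,C,D,E,g,b], logical=[E,g,b,A,B,C,D]

Answer: g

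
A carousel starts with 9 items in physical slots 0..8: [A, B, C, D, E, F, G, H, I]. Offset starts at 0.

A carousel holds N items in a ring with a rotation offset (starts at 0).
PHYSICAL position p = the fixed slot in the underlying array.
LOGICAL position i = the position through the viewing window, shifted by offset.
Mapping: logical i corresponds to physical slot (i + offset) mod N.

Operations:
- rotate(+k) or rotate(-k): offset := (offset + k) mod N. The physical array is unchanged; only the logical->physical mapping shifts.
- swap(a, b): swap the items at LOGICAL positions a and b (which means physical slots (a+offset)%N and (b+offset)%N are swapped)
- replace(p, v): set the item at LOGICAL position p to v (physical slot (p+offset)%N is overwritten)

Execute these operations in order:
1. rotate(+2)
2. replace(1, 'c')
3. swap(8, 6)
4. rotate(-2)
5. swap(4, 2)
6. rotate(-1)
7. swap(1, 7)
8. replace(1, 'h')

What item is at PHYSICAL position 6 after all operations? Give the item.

Answer: A

Derivation:
After op 1 (rotate(+2)): offset=2, physical=[A,B,C,D,E,F,G,H,I], logical=[C,D,E,F,G,H,I,A,B]
After op 2 (replace(1, 'c')): offset=2, physical=[A,B,C,c,E,F,G,H,I], logical=[C,c,E,F,G,H,I,A,B]
After op 3 (swap(8, 6)): offset=2, physical=[A,I,C,c,E,F,G,H,B], logical=[C,c,E,F,G,H,B,A,I]
After op 4 (rotate(-2)): offset=0, physical=[A,I,C,c,E,F,G,H,B], logical=[A,I,C,c,E,F,G,H,B]
After op 5 (swap(4, 2)): offset=0, physical=[A,I,E,c,C,F,G,H,B], logical=[A,I,E,c,C,F,G,H,B]
After op 6 (rotate(-1)): offset=8, physical=[A,I,E,c,C,F,G,H,B], logical=[B,A,I,E,c,C,F,G,H]
After op 7 (swap(1, 7)): offset=8, physical=[G,I,E,c,C,F,A,H,B], logical=[B,G,I,E,c,C,F,A,H]
After op 8 (replace(1, 'h')): offset=8, physical=[h,I,E,c,C,F,A,H,B], logical=[B,h,I,E,c,C,F,A,H]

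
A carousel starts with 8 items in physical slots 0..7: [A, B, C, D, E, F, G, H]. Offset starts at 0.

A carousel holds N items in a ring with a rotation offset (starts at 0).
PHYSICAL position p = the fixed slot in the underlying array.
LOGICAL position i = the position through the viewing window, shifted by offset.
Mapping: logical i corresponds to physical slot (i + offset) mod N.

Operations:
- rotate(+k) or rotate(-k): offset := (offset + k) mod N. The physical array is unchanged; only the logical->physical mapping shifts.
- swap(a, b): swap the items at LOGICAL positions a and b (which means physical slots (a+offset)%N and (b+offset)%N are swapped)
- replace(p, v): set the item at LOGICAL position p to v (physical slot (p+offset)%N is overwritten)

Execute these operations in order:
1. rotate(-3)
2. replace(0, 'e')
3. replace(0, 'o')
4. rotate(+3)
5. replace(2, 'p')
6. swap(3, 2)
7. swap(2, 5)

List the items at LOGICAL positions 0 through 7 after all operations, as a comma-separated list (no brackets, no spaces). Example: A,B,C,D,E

Answer: A,B,o,p,E,D,G,H

Derivation:
After op 1 (rotate(-3)): offset=5, physical=[A,B,C,D,E,F,G,H], logical=[F,G,H,A,B,C,D,E]
After op 2 (replace(0, 'e')): offset=5, physical=[A,B,C,D,E,e,G,H], logical=[e,G,H,A,B,C,D,E]
After op 3 (replace(0, 'o')): offset=5, physical=[A,B,C,D,E,o,G,H], logical=[o,G,H,A,B,C,D,E]
After op 4 (rotate(+3)): offset=0, physical=[A,B,C,D,E,o,G,H], logical=[A,B,C,D,E,o,G,H]
After op 5 (replace(2, 'p')): offset=0, physical=[A,B,p,D,E,o,G,H], logical=[A,B,p,D,E,o,G,H]
After op 6 (swap(3, 2)): offset=0, physical=[A,B,D,p,E,o,G,H], logical=[A,B,D,p,E,o,G,H]
After op 7 (swap(2, 5)): offset=0, physical=[A,B,o,p,E,D,G,H], logical=[A,B,o,p,E,D,G,H]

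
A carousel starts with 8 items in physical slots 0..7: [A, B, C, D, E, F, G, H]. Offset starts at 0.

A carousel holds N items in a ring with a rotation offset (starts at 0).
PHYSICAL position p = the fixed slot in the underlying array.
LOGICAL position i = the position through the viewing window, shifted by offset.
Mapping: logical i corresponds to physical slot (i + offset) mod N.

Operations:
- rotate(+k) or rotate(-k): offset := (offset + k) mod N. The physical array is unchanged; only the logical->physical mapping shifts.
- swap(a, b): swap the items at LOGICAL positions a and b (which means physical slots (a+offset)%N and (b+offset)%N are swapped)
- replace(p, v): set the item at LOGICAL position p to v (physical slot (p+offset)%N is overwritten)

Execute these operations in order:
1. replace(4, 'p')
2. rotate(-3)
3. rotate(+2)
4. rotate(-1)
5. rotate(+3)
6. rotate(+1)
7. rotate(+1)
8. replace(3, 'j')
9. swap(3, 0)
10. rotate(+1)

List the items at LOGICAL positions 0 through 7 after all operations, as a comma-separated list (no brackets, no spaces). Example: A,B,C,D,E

After op 1 (replace(4, 'p')): offset=0, physical=[A,B,C,D,p,F,G,H], logical=[A,B,C,D,p,F,G,H]
After op 2 (rotate(-3)): offset=5, physical=[A,B,C,D,p,F,G,H], logical=[F,G,H,A,B,C,D,p]
After op 3 (rotate(+2)): offset=7, physical=[A,B,C,D,p,F,G,H], logical=[H,A,B,C,D,p,F,G]
After op 4 (rotate(-1)): offset=6, physical=[A,B,C,D,p,F,G,H], logical=[G,H,A,B,C,D,p,F]
After op 5 (rotate(+3)): offset=1, physical=[A,B,C,D,p,F,G,H], logical=[B,C,D,p,F,G,H,A]
After op 6 (rotate(+1)): offset=2, physical=[A,B,C,D,p,F,G,H], logical=[C,D,p,F,G,H,A,B]
After op 7 (rotate(+1)): offset=3, physical=[A,B,C,D,p,F,G,H], logical=[D,p,F,G,H,A,B,C]
After op 8 (replace(3, 'j')): offset=3, physical=[A,B,C,D,p,F,j,H], logical=[D,p,F,j,H,A,B,C]
After op 9 (swap(3, 0)): offset=3, physical=[A,B,C,j,p,F,D,H], logical=[j,p,F,D,H,A,B,C]
After op 10 (rotate(+1)): offset=4, physical=[A,B,C,j,p,F,D,H], logical=[p,F,D,H,A,B,C,j]

Answer: p,F,D,H,A,B,C,j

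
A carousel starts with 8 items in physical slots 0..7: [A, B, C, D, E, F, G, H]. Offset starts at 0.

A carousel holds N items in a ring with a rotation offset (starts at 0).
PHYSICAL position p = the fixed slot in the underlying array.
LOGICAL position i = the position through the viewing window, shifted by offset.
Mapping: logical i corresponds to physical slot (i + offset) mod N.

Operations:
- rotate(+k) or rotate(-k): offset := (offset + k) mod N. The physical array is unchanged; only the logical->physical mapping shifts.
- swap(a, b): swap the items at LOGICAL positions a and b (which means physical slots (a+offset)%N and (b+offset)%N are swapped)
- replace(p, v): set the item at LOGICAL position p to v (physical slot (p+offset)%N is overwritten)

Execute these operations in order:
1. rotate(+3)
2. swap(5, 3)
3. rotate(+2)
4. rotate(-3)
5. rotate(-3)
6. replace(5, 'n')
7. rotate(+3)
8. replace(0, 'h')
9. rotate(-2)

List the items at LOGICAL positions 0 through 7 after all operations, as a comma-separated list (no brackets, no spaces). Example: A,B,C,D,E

Answer: G,B,h,D,n,F,A,H

Derivation:
After op 1 (rotate(+3)): offset=3, physical=[A,B,C,D,E,F,G,H], logical=[D,E,F,G,H,A,B,C]
After op 2 (swap(5, 3)): offset=3, physical=[G,B,C,D,E,F,A,H], logical=[D,E,F,A,H,G,B,C]
After op 3 (rotate(+2)): offset=5, physical=[G,B,C,D,E,F,A,H], logical=[F,A,H,G,B,C,D,E]
After op 4 (rotate(-3)): offset=2, physical=[G,B,C,D,E,F,A,H], logical=[C,D,E,F,A,H,G,B]
After op 5 (rotate(-3)): offset=7, physical=[G,B,C,D,E,F,A,H], logical=[H,G,B,C,D,E,F,A]
After op 6 (replace(5, 'n')): offset=7, physical=[G,B,C,D,n,F,A,H], logical=[H,G,B,C,D,n,F,A]
After op 7 (rotate(+3)): offset=2, physical=[G,B,C,D,n,F,A,H], logical=[C,D,n,F,A,H,G,B]
After op 8 (replace(0, 'h')): offset=2, physical=[G,B,h,D,n,F,A,H], logical=[h,D,n,F,A,H,G,B]
After op 9 (rotate(-2)): offset=0, physical=[G,B,h,D,n,F,A,H], logical=[G,B,h,D,n,F,A,H]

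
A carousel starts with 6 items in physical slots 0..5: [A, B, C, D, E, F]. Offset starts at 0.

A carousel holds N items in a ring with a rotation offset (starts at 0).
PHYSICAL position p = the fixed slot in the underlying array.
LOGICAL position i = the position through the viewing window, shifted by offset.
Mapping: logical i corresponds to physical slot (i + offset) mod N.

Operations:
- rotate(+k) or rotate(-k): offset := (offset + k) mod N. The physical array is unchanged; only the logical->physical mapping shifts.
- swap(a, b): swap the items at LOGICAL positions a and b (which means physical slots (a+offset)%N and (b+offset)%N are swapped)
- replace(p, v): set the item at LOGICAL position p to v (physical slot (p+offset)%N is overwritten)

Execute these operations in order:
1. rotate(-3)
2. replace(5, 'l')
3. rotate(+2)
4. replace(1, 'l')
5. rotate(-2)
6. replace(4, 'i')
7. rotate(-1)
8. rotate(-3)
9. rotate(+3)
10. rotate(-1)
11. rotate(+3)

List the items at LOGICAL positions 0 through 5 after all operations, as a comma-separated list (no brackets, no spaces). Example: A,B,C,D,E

After op 1 (rotate(-3)): offset=3, physical=[A,B,C,D,E,F], logical=[D,E,F,A,B,C]
After op 2 (replace(5, 'l')): offset=3, physical=[A,B,l,D,E,F], logical=[D,E,F,A,B,l]
After op 3 (rotate(+2)): offset=5, physical=[A,B,l,D,E,F], logical=[F,A,B,l,D,E]
After op 4 (replace(1, 'l')): offset=5, physical=[l,B,l,D,E,F], logical=[F,l,B,l,D,E]
After op 5 (rotate(-2)): offset=3, physical=[l,B,l,D,E,F], logical=[D,E,F,l,B,l]
After op 6 (replace(4, 'i')): offset=3, physical=[l,i,l,D,E,F], logical=[D,E,F,l,i,l]
After op 7 (rotate(-1)): offset=2, physical=[l,i,l,D,E,F], logical=[l,D,E,F,l,i]
After op 8 (rotate(-3)): offset=5, physical=[l,i,l,D,E,F], logical=[F,l,i,l,D,E]
After op 9 (rotate(+3)): offset=2, physical=[l,i,l,D,E,F], logical=[l,D,E,F,l,i]
After op 10 (rotate(-1)): offset=1, physical=[l,i,l,D,E,F], logical=[i,l,D,E,F,l]
After op 11 (rotate(+3)): offset=4, physical=[l,i,l,D,E,F], logical=[E,F,l,i,l,D]

Answer: E,F,l,i,l,D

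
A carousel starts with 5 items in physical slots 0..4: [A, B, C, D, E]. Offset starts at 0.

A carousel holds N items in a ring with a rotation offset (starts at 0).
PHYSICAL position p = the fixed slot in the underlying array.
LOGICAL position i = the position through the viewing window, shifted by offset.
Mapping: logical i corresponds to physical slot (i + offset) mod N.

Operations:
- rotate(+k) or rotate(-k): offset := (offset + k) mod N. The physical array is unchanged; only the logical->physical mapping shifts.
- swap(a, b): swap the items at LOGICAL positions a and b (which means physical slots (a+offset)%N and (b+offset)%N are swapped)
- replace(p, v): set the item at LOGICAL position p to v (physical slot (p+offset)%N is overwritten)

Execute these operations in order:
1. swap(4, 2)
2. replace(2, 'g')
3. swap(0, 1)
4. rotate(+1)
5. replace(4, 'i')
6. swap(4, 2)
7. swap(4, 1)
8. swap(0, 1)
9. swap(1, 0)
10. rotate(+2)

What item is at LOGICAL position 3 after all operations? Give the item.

Answer: A

Derivation:
After op 1 (swap(4, 2)): offset=0, physical=[A,B,E,D,C], logical=[A,B,E,D,C]
After op 2 (replace(2, 'g')): offset=0, physical=[A,B,g,D,C], logical=[A,B,g,D,C]
After op 3 (swap(0, 1)): offset=0, physical=[B,A,g,D,C], logical=[B,A,g,D,C]
After op 4 (rotate(+1)): offset=1, physical=[B,A,g,D,C], logical=[A,g,D,C,B]
After op 5 (replace(4, 'i')): offset=1, physical=[i,A,g,D,C], logical=[A,g,D,C,i]
After op 6 (swap(4, 2)): offset=1, physical=[D,A,g,i,C], logical=[A,g,i,C,D]
After op 7 (swap(4, 1)): offset=1, physical=[g,A,D,i,C], logical=[A,D,i,C,g]
After op 8 (swap(0, 1)): offset=1, physical=[g,D,A,i,C], logical=[D,A,i,C,g]
After op 9 (swap(1, 0)): offset=1, physical=[g,A,D,i,C], logical=[A,D,i,C,g]
After op 10 (rotate(+2)): offset=3, physical=[g,A,D,i,C], logical=[i,C,g,A,D]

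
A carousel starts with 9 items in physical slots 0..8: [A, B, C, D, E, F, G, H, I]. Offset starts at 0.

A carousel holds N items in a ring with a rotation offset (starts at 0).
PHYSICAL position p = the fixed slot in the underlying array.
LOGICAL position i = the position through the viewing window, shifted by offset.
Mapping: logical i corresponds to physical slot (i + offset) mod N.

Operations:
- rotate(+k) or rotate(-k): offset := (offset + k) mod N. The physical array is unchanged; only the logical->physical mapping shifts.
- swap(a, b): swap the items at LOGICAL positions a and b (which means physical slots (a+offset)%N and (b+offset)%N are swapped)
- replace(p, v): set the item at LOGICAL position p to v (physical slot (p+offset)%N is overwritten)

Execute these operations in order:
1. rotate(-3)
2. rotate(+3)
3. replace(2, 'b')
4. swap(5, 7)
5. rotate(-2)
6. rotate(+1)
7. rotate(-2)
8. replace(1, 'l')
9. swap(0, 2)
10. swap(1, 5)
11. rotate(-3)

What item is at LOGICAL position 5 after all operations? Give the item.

Answer: G

Derivation:
After op 1 (rotate(-3)): offset=6, physical=[A,B,C,D,E,F,G,H,I], logical=[G,H,I,A,B,C,D,E,F]
After op 2 (rotate(+3)): offset=0, physical=[A,B,C,D,E,F,G,H,I], logical=[A,B,C,D,E,F,G,H,I]
After op 3 (replace(2, 'b')): offset=0, physical=[A,B,b,D,E,F,G,H,I], logical=[A,B,b,D,E,F,G,H,I]
After op 4 (swap(5, 7)): offset=0, physical=[A,B,b,D,E,H,G,F,I], logical=[A,B,b,D,E,H,G,F,I]
After op 5 (rotate(-2)): offset=7, physical=[A,B,b,D,E,H,G,F,I], logical=[F,I,A,B,b,D,E,H,G]
After op 6 (rotate(+1)): offset=8, physical=[A,B,b,D,E,H,G,F,I], logical=[I,A,B,b,D,E,H,G,F]
After op 7 (rotate(-2)): offset=6, physical=[A,B,b,D,E,H,G,F,I], logical=[G,F,I,A,B,b,D,E,H]
After op 8 (replace(1, 'l')): offset=6, physical=[A,B,b,D,E,H,G,l,I], logical=[G,l,I,A,B,b,D,E,H]
After op 9 (swap(0, 2)): offset=6, physical=[A,B,b,D,E,H,I,l,G], logical=[I,l,G,A,B,b,D,E,H]
After op 10 (swap(1, 5)): offset=6, physical=[A,B,l,D,E,H,I,b,G], logical=[I,b,G,A,B,l,D,E,H]
After op 11 (rotate(-3)): offset=3, physical=[A,B,l,D,E,H,I,b,G], logical=[D,E,H,I,b,G,A,B,l]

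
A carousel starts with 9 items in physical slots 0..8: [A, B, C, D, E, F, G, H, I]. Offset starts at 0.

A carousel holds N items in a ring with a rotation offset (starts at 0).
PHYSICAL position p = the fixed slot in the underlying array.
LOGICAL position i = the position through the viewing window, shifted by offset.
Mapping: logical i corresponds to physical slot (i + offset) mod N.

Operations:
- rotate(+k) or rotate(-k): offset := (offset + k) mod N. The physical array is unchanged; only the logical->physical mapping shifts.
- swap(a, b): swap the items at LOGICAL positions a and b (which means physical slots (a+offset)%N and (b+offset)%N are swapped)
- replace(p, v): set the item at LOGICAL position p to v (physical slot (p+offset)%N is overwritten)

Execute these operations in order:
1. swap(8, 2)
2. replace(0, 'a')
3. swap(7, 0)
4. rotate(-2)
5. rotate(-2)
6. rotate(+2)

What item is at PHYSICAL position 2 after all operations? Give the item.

Answer: I

Derivation:
After op 1 (swap(8, 2)): offset=0, physical=[A,B,I,D,E,F,G,H,C], logical=[A,B,I,D,E,F,G,H,C]
After op 2 (replace(0, 'a')): offset=0, physical=[a,B,I,D,E,F,G,H,C], logical=[a,B,I,D,E,F,G,H,C]
After op 3 (swap(7, 0)): offset=0, physical=[H,B,I,D,E,F,G,a,C], logical=[H,B,I,D,E,F,G,a,C]
After op 4 (rotate(-2)): offset=7, physical=[H,B,I,D,E,F,G,a,C], logical=[a,C,H,B,I,D,E,F,G]
After op 5 (rotate(-2)): offset=5, physical=[H,B,I,D,E,F,G,a,C], logical=[F,G,a,C,H,B,I,D,E]
After op 6 (rotate(+2)): offset=7, physical=[H,B,I,D,E,F,G,a,C], logical=[a,C,H,B,I,D,E,F,G]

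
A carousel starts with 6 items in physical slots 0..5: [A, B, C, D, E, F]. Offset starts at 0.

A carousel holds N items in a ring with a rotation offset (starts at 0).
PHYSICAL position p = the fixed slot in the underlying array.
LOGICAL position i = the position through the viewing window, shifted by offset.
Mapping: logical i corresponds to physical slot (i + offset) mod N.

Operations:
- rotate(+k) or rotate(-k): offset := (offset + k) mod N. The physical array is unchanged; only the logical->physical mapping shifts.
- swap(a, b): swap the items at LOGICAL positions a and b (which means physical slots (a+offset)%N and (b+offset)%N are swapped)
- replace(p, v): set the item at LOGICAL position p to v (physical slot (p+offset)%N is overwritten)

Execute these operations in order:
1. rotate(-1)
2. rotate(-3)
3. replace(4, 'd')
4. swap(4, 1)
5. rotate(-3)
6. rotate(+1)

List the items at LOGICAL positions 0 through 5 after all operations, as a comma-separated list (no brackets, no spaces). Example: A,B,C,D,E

Answer: D,B,C,d,E,F

Derivation:
After op 1 (rotate(-1)): offset=5, physical=[A,B,C,D,E,F], logical=[F,A,B,C,D,E]
After op 2 (rotate(-3)): offset=2, physical=[A,B,C,D,E,F], logical=[C,D,E,F,A,B]
After op 3 (replace(4, 'd')): offset=2, physical=[d,B,C,D,E,F], logical=[C,D,E,F,d,B]
After op 4 (swap(4, 1)): offset=2, physical=[D,B,C,d,E,F], logical=[C,d,E,F,D,B]
After op 5 (rotate(-3)): offset=5, physical=[D,B,C,d,E,F], logical=[F,D,B,C,d,E]
After op 6 (rotate(+1)): offset=0, physical=[D,B,C,d,E,F], logical=[D,B,C,d,E,F]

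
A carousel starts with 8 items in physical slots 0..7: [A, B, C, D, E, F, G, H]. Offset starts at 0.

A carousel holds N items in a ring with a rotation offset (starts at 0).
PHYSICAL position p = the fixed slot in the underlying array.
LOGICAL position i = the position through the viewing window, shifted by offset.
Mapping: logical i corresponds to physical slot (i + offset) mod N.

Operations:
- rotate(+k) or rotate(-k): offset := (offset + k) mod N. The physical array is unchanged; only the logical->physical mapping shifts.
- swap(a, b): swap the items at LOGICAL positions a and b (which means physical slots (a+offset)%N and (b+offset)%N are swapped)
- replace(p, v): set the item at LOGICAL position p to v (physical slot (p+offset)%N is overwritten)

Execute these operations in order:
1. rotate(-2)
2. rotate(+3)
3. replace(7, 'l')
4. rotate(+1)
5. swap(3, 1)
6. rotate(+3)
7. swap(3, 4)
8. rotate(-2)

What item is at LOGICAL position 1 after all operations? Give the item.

After op 1 (rotate(-2)): offset=6, physical=[A,B,C,D,E,F,G,H], logical=[G,H,A,B,C,D,E,F]
After op 2 (rotate(+3)): offset=1, physical=[A,B,C,D,E,F,G,H], logical=[B,C,D,E,F,G,H,A]
After op 3 (replace(7, 'l')): offset=1, physical=[l,B,C,D,E,F,G,H], logical=[B,C,D,E,F,G,H,l]
After op 4 (rotate(+1)): offset=2, physical=[l,B,C,D,E,F,G,H], logical=[C,D,E,F,G,H,l,B]
After op 5 (swap(3, 1)): offset=2, physical=[l,B,C,F,E,D,G,H], logical=[C,F,E,D,G,H,l,B]
After op 6 (rotate(+3)): offset=5, physical=[l,B,C,F,E,D,G,H], logical=[D,G,H,l,B,C,F,E]
After op 7 (swap(3, 4)): offset=5, physical=[B,l,C,F,E,D,G,H], logical=[D,G,H,B,l,C,F,E]
After op 8 (rotate(-2)): offset=3, physical=[B,l,C,F,E,D,G,H], logical=[F,E,D,G,H,B,l,C]

Answer: E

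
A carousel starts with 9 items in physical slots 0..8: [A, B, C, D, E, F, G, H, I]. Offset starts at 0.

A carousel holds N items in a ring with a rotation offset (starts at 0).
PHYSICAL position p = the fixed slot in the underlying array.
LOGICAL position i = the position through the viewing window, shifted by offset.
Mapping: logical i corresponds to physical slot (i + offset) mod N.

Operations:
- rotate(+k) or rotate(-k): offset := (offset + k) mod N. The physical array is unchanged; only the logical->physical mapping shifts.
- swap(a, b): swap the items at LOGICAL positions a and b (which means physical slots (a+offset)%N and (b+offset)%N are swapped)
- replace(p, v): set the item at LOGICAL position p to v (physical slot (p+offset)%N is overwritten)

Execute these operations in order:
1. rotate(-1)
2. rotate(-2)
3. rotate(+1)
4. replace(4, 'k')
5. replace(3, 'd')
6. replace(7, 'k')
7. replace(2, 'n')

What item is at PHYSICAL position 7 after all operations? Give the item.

After op 1 (rotate(-1)): offset=8, physical=[A,B,C,D,E,F,G,H,I], logical=[I,A,B,C,D,E,F,G,H]
After op 2 (rotate(-2)): offset=6, physical=[A,B,C,D,E,F,G,H,I], logical=[G,H,I,A,B,C,D,E,F]
After op 3 (rotate(+1)): offset=7, physical=[A,B,C,D,E,F,G,H,I], logical=[H,I,A,B,C,D,E,F,G]
After op 4 (replace(4, 'k')): offset=7, physical=[A,B,k,D,E,F,G,H,I], logical=[H,I,A,B,k,D,E,F,G]
After op 5 (replace(3, 'd')): offset=7, physical=[A,d,k,D,E,F,G,H,I], logical=[H,I,A,d,k,D,E,F,G]
After op 6 (replace(7, 'k')): offset=7, physical=[A,d,k,D,E,k,G,H,I], logical=[H,I,A,d,k,D,E,k,G]
After op 7 (replace(2, 'n')): offset=7, physical=[n,d,k,D,E,k,G,H,I], logical=[H,I,n,d,k,D,E,k,G]

Answer: H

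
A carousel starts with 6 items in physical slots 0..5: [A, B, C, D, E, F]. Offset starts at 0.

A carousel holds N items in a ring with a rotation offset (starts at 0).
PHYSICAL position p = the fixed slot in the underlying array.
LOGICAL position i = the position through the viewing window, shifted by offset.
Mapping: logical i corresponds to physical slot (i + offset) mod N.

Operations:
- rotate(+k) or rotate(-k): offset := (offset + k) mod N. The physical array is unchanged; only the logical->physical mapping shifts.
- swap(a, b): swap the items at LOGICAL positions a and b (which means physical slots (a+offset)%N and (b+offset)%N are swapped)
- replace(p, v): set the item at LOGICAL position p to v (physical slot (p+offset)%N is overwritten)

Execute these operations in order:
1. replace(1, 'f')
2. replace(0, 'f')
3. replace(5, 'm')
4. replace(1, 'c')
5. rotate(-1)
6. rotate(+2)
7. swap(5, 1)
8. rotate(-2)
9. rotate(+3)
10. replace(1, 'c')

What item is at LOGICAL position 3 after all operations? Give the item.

After op 1 (replace(1, 'f')): offset=0, physical=[A,f,C,D,E,F], logical=[A,f,C,D,E,F]
After op 2 (replace(0, 'f')): offset=0, physical=[f,f,C,D,E,F], logical=[f,f,C,D,E,F]
After op 3 (replace(5, 'm')): offset=0, physical=[f,f,C,D,E,m], logical=[f,f,C,D,E,m]
After op 4 (replace(1, 'c')): offset=0, physical=[f,c,C,D,E,m], logical=[f,c,C,D,E,m]
After op 5 (rotate(-1)): offset=5, physical=[f,c,C,D,E,m], logical=[m,f,c,C,D,E]
After op 6 (rotate(+2)): offset=1, physical=[f,c,C,D,E,m], logical=[c,C,D,E,m,f]
After op 7 (swap(5, 1)): offset=1, physical=[C,c,f,D,E,m], logical=[c,f,D,E,m,C]
After op 8 (rotate(-2)): offset=5, physical=[C,c,f,D,E,m], logical=[m,C,c,f,D,E]
After op 9 (rotate(+3)): offset=2, physical=[C,c,f,D,E,m], logical=[f,D,E,m,C,c]
After op 10 (replace(1, 'c')): offset=2, physical=[C,c,f,c,E,m], logical=[f,c,E,m,C,c]

Answer: m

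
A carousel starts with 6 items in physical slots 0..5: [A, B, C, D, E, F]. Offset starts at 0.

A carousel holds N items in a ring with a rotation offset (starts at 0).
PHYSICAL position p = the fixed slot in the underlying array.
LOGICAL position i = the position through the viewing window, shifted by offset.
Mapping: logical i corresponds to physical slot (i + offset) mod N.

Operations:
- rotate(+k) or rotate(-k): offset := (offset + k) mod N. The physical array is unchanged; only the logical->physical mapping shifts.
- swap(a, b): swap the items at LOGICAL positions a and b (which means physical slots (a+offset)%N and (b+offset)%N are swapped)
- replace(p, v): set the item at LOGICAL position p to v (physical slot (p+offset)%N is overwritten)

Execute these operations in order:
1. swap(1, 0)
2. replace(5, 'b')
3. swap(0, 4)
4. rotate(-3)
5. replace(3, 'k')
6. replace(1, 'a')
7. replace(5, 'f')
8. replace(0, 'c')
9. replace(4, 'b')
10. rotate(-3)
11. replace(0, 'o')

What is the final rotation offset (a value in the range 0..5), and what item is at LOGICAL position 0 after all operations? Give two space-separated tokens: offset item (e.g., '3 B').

Answer: 0 o

Derivation:
After op 1 (swap(1, 0)): offset=0, physical=[B,A,C,D,E,F], logical=[B,A,C,D,E,F]
After op 2 (replace(5, 'b')): offset=0, physical=[B,A,C,D,E,b], logical=[B,A,C,D,E,b]
After op 3 (swap(0, 4)): offset=0, physical=[E,A,C,D,B,b], logical=[E,A,C,D,B,b]
After op 4 (rotate(-3)): offset=3, physical=[E,A,C,D,B,b], logical=[D,B,b,E,A,C]
After op 5 (replace(3, 'k')): offset=3, physical=[k,A,C,D,B,b], logical=[D,B,b,k,A,C]
After op 6 (replace(1, 'a')): offset=3, physical=[k,A,C,D,a,b], logical=[D,a,b,k,A,C]
After op 7 (replace(5, 'f')): offset=3, physical=[k,A,f,D,a,b], logical=[D,a,b,k,A,f]
After op 8 (replace(0, 'c')): offset=3, physical=[k,A,f,c,a,b], logical=[c,a,b,k,A,f]
After op 9 (replace(4, 'b')): offset=3, physical=[k,b,f,c,a,b], logical=[c,a,b,k,b,f]
After op 10 (rotate(-3)): offset=0, physical=[k,b,f,c,a,b], logical=[k,b,f,c,a,b]
After op 11 (replace(0, 'o')): offset=0, physical=[o,b,f,c,a,b], logical=[o,b,f,c,a,b]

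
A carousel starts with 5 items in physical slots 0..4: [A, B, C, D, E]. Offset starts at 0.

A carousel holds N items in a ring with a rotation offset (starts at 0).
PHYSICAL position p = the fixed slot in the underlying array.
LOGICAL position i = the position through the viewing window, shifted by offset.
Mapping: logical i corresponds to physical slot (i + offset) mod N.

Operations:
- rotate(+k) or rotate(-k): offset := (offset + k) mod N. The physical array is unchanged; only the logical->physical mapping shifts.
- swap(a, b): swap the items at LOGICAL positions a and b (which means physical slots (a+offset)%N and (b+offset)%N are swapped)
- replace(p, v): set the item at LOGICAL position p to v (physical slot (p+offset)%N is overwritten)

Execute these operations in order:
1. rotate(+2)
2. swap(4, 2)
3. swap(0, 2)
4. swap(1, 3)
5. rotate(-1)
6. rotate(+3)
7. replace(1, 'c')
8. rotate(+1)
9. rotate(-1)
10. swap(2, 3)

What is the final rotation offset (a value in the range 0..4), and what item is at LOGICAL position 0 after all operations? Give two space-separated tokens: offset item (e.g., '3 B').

Answer: 4 C

Derivation:
After op 1 (rotate(+2)): offset=2, physical=[A,B,C,D,E], logical=[C,D,E,A,B]
After op 2 (swap(4, 2)): offset=2, physical=[A,E,C,D,B], logical=[C,D,B,A,E]
After op 3 (swap(0, 2)): offset=2, physical=[A,E,B,D,C], logical=[B,D,C,A,E]
After op 4 (swap(1, 3)): offset=2, physical=[D,E,B,A,C], logical=[B,A,C,D,E]
After op 5 (rotate(-1)): offset=1, physical=[D,E,B,A,C], logical=[E,B,A,C,D]
After op 6 (rotate(+3)): offset=4, physical=[D,E,B,A,C], logical=[C,D,E,B,A]
After op 7 (replace(1, 'c')): offset=4, physical=[c,E,B,A,C], logical=[C,c,E,B,A]
After op 8 (rotate(+1)): offset=0, physical=[c,E,B,A,C], logical=[c,E,B,A,C]
After op 9 (rotate(-1)): offset=4, physical=[c,E,B,A,C], logical=[C,c,E,B,A]
After op 10 (swap(2, 3)): offset=4, physical=[c,B,E,A,C], logical=[C,c,B,E,A]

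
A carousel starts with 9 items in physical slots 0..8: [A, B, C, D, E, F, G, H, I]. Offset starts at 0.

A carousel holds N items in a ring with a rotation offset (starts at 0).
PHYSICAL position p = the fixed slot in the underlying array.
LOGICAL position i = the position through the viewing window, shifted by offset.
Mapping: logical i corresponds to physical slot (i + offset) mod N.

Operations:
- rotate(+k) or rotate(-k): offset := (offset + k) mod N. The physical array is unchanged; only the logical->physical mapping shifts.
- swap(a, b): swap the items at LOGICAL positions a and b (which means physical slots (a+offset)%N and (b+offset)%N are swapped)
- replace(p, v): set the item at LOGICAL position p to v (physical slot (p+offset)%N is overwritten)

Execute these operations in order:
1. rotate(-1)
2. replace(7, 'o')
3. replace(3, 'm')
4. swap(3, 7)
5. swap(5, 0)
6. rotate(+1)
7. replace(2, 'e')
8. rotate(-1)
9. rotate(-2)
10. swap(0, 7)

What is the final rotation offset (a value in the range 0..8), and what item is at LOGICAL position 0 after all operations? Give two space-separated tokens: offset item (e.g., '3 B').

After op 1 (rotate(-1)): offset=8, physical=[A,B,C,D,E,F,G,H,I], logical=[I,A,B,C,D,E,F,G,H]
After op 2 (replace(7, 'o')): offset=8, physical=[A,B,C,D,E,F,o,H,I], logical=[I,A,B,C,D,E,F,o,H]
After op 3 (replace(3, 'm')): offset=8, physical=[A,B,m,D,E,F,o,H,I], logical=[I,A,B,m,D,E,F,o,H]
After op 4 (swap(3, 7)): offset=8, physical=[A,B,o,D,E,F,m,H,I], logical=[I,A,B,o,D,E,F,m,H]
After op 5 (swap(5, 0)): offset=8, physical=[A,B,o,D,I,F,m,H,E], logical=[E,A,B,o,D,I,F,m,H]
After op 6 (rotate(+1)): offset=0, physical=[A,B,o,D,I,F,m,H,E], logical=[A,B,o,D,I,F,m,H,E]
After op 7 (replace(2, 'e')): offset=0, physical=[A,B,e,D,I,F,m,H,E], logical=[A,B,e,D,I,F,m,H,E]
After op 8 (rotate(-1)): offset=8, physical=[A,B,e,D,I,F,m,H,E], logical=[E,A,B,e,D,I,F,m,H]
After op 9 (rotate(-2)): offset=6, physical=[A,B,e,D,I,F,m,H,E], logical=[m,H,E,A,B,e,D,I,F]
After op 10 (swap(0, 7)): offset=6, physical=[A,B,e,D,m,F,I,H,E], logical=[I,H,E,A,B,e,D,m,F]

Answer: 6 I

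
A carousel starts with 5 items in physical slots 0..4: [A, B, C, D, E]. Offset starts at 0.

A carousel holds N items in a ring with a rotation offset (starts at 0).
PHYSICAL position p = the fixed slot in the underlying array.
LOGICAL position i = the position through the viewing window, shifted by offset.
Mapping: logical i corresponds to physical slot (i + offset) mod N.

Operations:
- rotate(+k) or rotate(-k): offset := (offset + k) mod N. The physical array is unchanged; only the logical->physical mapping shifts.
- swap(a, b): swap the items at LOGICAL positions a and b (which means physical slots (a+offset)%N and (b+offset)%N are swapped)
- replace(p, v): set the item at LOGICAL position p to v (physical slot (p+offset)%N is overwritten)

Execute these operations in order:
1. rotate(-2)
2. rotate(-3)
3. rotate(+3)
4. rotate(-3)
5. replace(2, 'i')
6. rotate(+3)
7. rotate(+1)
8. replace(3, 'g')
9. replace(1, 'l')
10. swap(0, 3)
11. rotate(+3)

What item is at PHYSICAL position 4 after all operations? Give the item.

After op 1 (rotate(-2)): offset=3, physical=[A,B,C,D,E], logical=[D,E,A,B,C]
After op 2 (rotate(-3)): offset=0, physical=[A,B,C,D,E], logical=[A,B,C,D,E]
After op 3 (rotate(+3)): offset=3, physical=[A,B,C,D,E], logical=[D,E,A,B,C]
After op 4 (rotate(-3)): offset=0, physical=[A,B,C,D,E], logical=[A,B,C,D,E]
After op 5 (replace(2, 'i')): offset=0, physical=[A,B,i,D,E], logical=[A,B,i,D,E]
After op 6 (rotate(+3)): offset=3, physical=[A,B,i,D,E], logical=[D,E,A,B,i]
After op 7 (rotate(+1)): offset=4, physical=[A,B,i,D,E], logical=[E,A,B,i,D]
After op 8 (replace(3, 'g')): offset=4, physical=[A,B,g,D,E], logical=[E,A,B,g,D]
After op 9 (replace(1, 'l')): offset=4, physical=[l,B,g,D,E], logical=[E,l,B,g,D]
After op 10 (swap(0, 3)): offset=4, physical=[l,B,E,D,g], logical=[g,l,B,E,D]
After op 11 (rotate(+3)): offset=2, physical=[l,B,E,D,g], logical=[E,D,g,l,B]

Answer: g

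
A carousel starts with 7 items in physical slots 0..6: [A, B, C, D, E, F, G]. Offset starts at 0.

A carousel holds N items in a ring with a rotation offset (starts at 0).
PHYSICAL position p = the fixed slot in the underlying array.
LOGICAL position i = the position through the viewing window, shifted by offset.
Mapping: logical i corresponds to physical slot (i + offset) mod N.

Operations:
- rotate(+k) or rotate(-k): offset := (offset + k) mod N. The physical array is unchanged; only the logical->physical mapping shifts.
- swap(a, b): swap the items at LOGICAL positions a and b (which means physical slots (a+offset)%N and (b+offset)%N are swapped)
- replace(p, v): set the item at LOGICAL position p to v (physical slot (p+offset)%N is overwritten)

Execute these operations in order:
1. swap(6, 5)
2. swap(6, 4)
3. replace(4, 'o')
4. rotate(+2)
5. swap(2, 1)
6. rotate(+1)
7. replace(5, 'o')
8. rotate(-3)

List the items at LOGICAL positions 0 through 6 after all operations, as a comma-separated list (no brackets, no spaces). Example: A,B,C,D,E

Answer: A,o,C,o,D,G,E

Derivation:
After op 1 (swap(6, 5)): offset=0, physical=[A,B,C,D,E,G,F], logical=[A,B,C,D,E,G,F]
After op 2 (swap(6, 4)): offset=0, physical=[A,B,C,D,F,G,E], logical=[A,B,C,D,F,G,E]
After op 3 (replace(4, 'o')): offset=0, physical=[A,B,C,D,o,G,E], logical=[A,B,C,D,o,G,E]
After op 4 (rotate(+2)): offset=2, physical=[A,B,C,D,o,G,E], logical=[C,D,o,G,E,A,B]
After op 5 (swap(2, 1)): offset=2, physical=[A,B,C,o,D,G,E], logical=[C,o,D,G,E,A,B]
After op 6 (rotate(+1)): offset=3, physical=[A,B,C,o,D,G,E], logical=[o,D,G,E,A,B,C]
After op 7 (replace(5, 'o')): offset=3, physical=[A,o,C,o,D,G,E], logical=[o,D,G,E,A,o,C]
After op 8 (rotate(-3)): offset=0, physical=[A,o,C,o,D,G,E], logical=[A,o,C,o,D,G,E]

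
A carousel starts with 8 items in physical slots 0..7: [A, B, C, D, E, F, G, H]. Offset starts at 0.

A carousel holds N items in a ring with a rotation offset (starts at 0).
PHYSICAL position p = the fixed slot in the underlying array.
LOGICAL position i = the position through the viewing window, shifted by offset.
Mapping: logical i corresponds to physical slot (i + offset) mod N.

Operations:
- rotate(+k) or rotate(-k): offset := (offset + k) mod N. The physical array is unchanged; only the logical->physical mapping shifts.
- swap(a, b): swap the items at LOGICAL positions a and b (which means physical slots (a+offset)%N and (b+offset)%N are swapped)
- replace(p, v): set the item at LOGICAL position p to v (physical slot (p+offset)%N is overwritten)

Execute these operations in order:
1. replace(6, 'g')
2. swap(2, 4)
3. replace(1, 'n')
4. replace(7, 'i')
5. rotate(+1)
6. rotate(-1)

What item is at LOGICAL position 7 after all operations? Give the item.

After op 1 (replace(6, 'g')): offset=0, physical=[A,B,C,D,E,F,g,H], logical=[A,B,C,D,E,F,g,H]
After op 2 (swap(2, 4)): offset=0, physical=[A,B,E,D,C,F,g,H], logical=[A,B,E,D,C,F,g,H]
After op 3 (replace(1, 'n')): offset=0, physical=[A,n,E,D,C,F,g,H], logical=[A,n,E,D,C,F,g,H]
After op 4 (replace(7, 'i')): offset=0, physical=[A,n,E,D,C,F,g,i], logical=[A,n,E,D,C,F,g,i]
After op 5 (rotate(+1)): offset=1, physical=[A,n,E,D,C,F,g,i], logical=[n,E,D,C,F,g,i,A]
After op 6 (rotate(-1)): offset=0, physical=[A,n,E,D,C,F,g,i], logical=[A,n,E,D,C,F,g,i]

Answer: i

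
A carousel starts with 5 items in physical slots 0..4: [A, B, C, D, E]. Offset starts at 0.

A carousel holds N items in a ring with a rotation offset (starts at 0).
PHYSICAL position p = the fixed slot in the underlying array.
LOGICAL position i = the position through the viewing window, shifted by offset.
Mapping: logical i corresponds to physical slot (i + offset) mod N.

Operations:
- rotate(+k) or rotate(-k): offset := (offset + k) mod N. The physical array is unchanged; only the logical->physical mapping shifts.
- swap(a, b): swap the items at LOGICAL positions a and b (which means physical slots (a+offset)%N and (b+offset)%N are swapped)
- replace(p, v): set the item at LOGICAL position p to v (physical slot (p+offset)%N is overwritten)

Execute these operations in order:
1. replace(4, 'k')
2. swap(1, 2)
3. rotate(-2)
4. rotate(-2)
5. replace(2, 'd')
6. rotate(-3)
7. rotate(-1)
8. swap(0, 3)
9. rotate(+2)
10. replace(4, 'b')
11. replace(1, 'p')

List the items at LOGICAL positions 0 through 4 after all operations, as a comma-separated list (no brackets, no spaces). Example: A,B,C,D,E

After op 1 (replace(4, 'k')): offset=0, physical=[A,B,C,D,k], logical=[A,B,C,D,k]
After op 2 (swap(1, 2)): offset=0, physical=[A,C,B,D,k], logical=[A,C,B,D,k]
After op 3 (rotate(-2)): offset=3, physical=[A,C,B,D,k], logical=[D,k,A,C,B]
After op 4 (rotate(-2)): offset=1, physical=[A,C,B,D,k], logical=[C,B,D,k,A]
After op 5 (replace(2, 'd')): offset=1, physical=[A,C,B,d,k], logical=[C,B,d,k,A]
After op 6 (rotate(-3)): offset=3, physical=[A,C,B,d,k], logical=[d,k,A,C,B]
After op 7 (rotate(-1)): offset=2, physical=[A,C,B,d,k], logical=[B,d,k,A,C]
After op 8 (swap(0, 3)): offset=2, physical=[B,C,A,d,k], logical=[A,d,k,B,C]
After op 9 (rotate(+2)): offset=4, physical=[B,C,A,d,k], logical=[k,B,C,A,d]
After op 10 (replace(4, 'b')): offset=4, physical=[B,C,A,b,k], logical=[k,B,C,A,b]
After op 11 (replace(1, 'p')): offset=4, physical=[p,C,A,b,k], logical=[k,p,C,A,b]

Answer: k,p,C,A,b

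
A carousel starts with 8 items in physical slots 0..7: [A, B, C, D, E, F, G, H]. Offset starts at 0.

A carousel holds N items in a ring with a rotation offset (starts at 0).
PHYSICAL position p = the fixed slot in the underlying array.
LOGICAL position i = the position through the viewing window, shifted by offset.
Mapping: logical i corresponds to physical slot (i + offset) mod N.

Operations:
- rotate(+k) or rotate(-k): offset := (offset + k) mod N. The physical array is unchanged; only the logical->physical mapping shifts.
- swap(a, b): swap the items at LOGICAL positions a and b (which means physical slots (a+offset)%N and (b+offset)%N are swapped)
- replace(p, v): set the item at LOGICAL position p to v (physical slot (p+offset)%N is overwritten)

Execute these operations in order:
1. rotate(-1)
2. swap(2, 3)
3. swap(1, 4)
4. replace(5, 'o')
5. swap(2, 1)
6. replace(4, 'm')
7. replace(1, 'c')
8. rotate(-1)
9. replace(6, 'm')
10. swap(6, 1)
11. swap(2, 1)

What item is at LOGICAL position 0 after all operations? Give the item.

After op 1 (rotate(-1)): offset=7, physical=[A,B,C,D,E,F,G,H], logical=[H,A,B,C,D,E,F,G]
After op 2 (swap(2, 3)): offset=7, physical=[A,C,B,D,E,F,G,H], logical=[H,A,C,B,D,E,F,G]
After op 3 (swap(1, 4)): offset=7, physical=[D,C,B,A,E,F,G,H], logical=[H,D,C,B,A,E,F,G]
After op 4 (replace(5, 'o')): offset=7, physical=[D,C,B,A,o,F,G,H], logical=[H,D,C,B,A,o,F,G]
After op 5 (swap(2, 1)): offset=7, physical=[C,D,B,A,o,F,G,H], logical=[H,C,D,B,A,o,F,G]
After op 6 (replace(4, 'm')): offset=7, physical=[C,D,B,m,o,F,G,H], logical=[H,C,D,B,m,o,F,G]
After op 7 (replace(1, 'c')): offset=7, physical=[c,D,B,m,o,F,G,H], logical=[H,c,D,B,m,o,F,G]
After op 8 (rotate(-1)): offset=6, physical=[c,D,B,m,o,F,G,H], logical=[G,H,c,D,B,m,o,F]
After op 9 (replace(6, 'm')): offset=6, physical=[c,D,B,m,m,F,G,H], logical=[G,H,c,D,B,m,m,F]
After op 10 (swap(6, 1)): offset=6, physical=[c,D,B,m,H,F,G,m], logical=[G,m,c,D,B,m,H,F]
After op 11 (swap(2, 1)): offset=6, physical=[m,D,B,m,H,F,G,c], logical=[G,c,m,D,B,m,H,F]

Answer: G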